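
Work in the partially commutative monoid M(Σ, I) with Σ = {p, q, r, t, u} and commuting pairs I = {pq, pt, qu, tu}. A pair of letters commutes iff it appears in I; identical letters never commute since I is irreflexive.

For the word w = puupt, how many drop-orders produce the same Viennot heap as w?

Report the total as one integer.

drop 0:p onto floor
drop 1:u onto {0:p}
drop 2:u onto {1:u}
drop 3:p onto {2:u}
drop 4:t onto floor
ground layer = {0:p, 4:t}
drop-orders for the pieces not yet dropped (sum over which currently-grounded one goes next):
  1 to go: {3} 1  {4} 1
  2 to go: {2,3} 1  {3,4} 2
  3 to go: {1,2,3} 1  {2,3,4} 3
  if 0:p drops first: 4 orders
  if 4:t drops first: 1 orders
heap linearizations: 5

5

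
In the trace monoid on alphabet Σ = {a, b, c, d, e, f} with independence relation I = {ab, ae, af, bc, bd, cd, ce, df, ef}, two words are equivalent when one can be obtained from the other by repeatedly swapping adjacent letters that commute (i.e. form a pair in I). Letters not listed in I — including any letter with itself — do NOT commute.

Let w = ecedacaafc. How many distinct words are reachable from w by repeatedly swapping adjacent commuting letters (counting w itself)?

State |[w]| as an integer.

12

drop 0:e onto floor
drop 1:c onto floor
drop 2:e onto {0:e}
drop 3:d onto {2:e}
drop 4:a onto {1:c, 3:d}
drop 5:c onto {4:a}
drop 6:a onto {5:c}
drop 7:a onto {6:a}
drop 8:f onto {5:c}
drop 9:c onto {7:a, 8:f}
ground layer = {0:e, 1:c}
drop-orders for the pieces not yet dropped (sum over which currently-grounded one goes next):
  1 to go: {9} 1
  2 to go: {7,9} 1  {8,9} 1
  3 to go: {6,7,9} 1  {7,8,9} 2
  4 to go: {6,7,8,9} 3
  5 to go: {5,6,7,8,9} 3
  6 to go: {4,5,6,7,8,9} 3
  7 to go: {1,4,5,6,7,8,9} 3  {3,4,5,6,7,8,9} 3
  8 to go: {1,3,4,5,6,7,8,9} 6  {2,3,4,5,6,7,8,9} 3
  if 0:e drops first: 9 orders
  if 1:c drops first: 3 orders
heap linearizations: 12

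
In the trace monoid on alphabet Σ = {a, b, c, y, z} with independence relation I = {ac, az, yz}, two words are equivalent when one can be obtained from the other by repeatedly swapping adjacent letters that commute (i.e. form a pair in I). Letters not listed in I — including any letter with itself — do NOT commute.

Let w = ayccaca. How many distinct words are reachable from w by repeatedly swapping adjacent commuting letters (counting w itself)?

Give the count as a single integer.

10

0(a) covers ∅
1(y) covers 0:a
2(c) covers 1:y
3(c) covers 2:c
4(a) covers 1:y
5(c) covers 3:c
6(a) covers 4:a
floor of heap: 0:a
completions by unplaced set U, small U first (add the entries for U minus each lowest piece of U):
  |U|=1: {5}:1  {6}:1
  |U|=2: {3,5}:1  {4,6}:1  {5,6}:2
  |U|=3: {2,3,5}:1  {3,5,6}:3  {4,5,6}:3
  |U|=4: {2,3,5,6}:4  {3,4,5,6}:6
  |U|=5: {2,3,4,5,6}:10
  start at 0(a): 10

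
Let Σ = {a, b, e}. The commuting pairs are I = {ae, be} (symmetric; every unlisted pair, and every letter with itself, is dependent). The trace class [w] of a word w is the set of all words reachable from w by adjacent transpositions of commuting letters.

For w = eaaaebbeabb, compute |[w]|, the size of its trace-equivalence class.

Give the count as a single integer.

#0=e has no predecessor
#1=a has no predecessor
#2=a depends on [1:a]
#3=a depends on [2:a]
#4=e depends on [0:e]
#5=b depends on [3:a]
#6=b depends on [5:b]
#7=e depends on [4:e]
#8=a depends on [6:b]
#9=b depends on [8:a]
#10=b depends on [9:b]
sources: [0:e, 1:a]
N(rest) = Σ N(rest − s) over sources s of rest; N(one piece) = 1:
  size 1 → [7]=1  [10]=1
  size 2 → [4,7]=1  [7,10]=2  [9,10]=1
  size 3 → [0,4,7]=1  [4,7,10]=3  [7,9,10]=3  [8,9,10]=1
  size 4 → [0,4,7,10]=4  [4,7,9,10]=6  [6,8,9,10]=1  [7,8,9,10]=4
  size 5 → [0,4,7,9,10]=10  [4,7,8,9,10]=10  [5,6,8,9,10]=1  [6,7,8,9,10]=5
  size 6 → [0,4,7,8,9,10]=20  [3,5,6,8,9,10]=1  [4,6,7,8,9,10]=15  [5,6,7,8,9,10]=6
  size 7 → [0,4,6,7,8,9,10]=35  [2,3,5,6,8,9,10]=1  [3,5,6,7,8,9,10]=7  [4,5,6,7,8,9,10]=21
  size 8 → [0,4,5,6,7,8,9,10]=56  [1,2,3,5,6,8,9,10]=1  [2,3,5,6,7,8,9,10]=8  [3,4,5,6,7,8,9,10]=28
  size 9 → [0,3,4,5,6,7,8,9,10]=84  [1,2,3,5,6,7,8,9,10]=9  [2,3,4,5,6,7,8,9,10]=36
  first=0(e) contributes 45
  first=1(a) contributes 120
|[w]| = 165

165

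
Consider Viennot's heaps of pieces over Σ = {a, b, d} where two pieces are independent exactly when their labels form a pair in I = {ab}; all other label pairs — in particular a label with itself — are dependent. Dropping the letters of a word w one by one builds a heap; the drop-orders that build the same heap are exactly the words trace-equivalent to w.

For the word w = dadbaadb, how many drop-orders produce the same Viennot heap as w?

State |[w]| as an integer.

3

piece 0:d — minimal
piece 1:a rests on {0:d}
piece 2:d rests on {1:a}
piece 3:b rests on {2:d}
piece 4:a rests on {2:d}
piece 5:a rests on {4:a}
piece 6:d rests on {3:b, 5:a}
piece 7:b rests on {6:d}
minimal pieces: {0:d}
ways to finish when only these pieces remain (= sum over removing one remaining piece with nothing left below it):
  1 left: {7}→1
  2 left: {6,7}→1
  3 left: {3,6,7}→1  {5,6,7}→1
  4 left: {3,5,6,7}→2  {4,5,6,7}→1
  5 left: {3,4,5,6,7}→3
  6 left: {2,3,4,5,6,7}→3
  placing 0:d first → 3 extensions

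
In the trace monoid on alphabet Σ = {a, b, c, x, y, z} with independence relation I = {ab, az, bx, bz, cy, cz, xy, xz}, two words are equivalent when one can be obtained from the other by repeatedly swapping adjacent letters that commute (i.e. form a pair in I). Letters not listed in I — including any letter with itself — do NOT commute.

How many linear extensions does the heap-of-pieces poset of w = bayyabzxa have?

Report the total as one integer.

piece 0:b — minimal
piece 1:a — minimal
piece 2:y rests on {0:b, 1:a}
piece 3:y rests on {2:y}
piece 4:a rests on {3:y}
piece 5:b rests on {3:y}
piece 6:z rests on {3:y}
piece 7:x rests on {4:a}
piece 8:a rests on {7:x}
minimal pieces: {0:b, 1:a}
ways to finish when only these pieces remain (= sum over removing one remaining piece with nothing left below it):
  1 left: {5}→1  {6}→1  {8}→1
  2 left: {5,6}→2  {5,8}→2  {6,8}→2  {7,8}→1
  3 left: {4,7,8}→1  {5,6,8}→6  {5,7,8}→3  {6,7,8}→3
  4 left: {4,5,7,8}→4  {4,6,7,8}→4  {5,6,7,8}→12
  5 left: {4,5,6,7,8}→20
  6 left: {3,4,5,6,7,8}→20
  7 left: {2,3,4,5,6,7,8}→20
  placing 0:b first → 20 extensions
  placing 1:a first → 20 extensions
total linear extensions = 40

40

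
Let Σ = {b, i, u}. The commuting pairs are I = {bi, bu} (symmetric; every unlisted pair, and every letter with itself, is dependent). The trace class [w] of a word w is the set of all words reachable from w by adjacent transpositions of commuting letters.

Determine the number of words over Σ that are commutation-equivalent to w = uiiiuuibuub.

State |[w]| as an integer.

drop 0:u onto floor
drop 1:i onto {0:u}
drop 2:i onto {1:i}
drop 3:i onto {2:i}
drop 4:u onto {3:i}
drop 5:u onto {4:u}
drop 6:i onto {5:u}
drop 7:b onto floor
drop 8:u onto {6:i}
drop 9:u onto {8:u}
drop 10:b onto {7:b}
ground layer = {0:u, 7:b}
drop-orders for the pieces not yet dropped (sum over which currently-grounded one goes next):
  1 to go: {9} 1  {10} 1
  2 to go: {7,10} 1  {8,9} 1  {9,10} 2
  3 to go: {6,8,9} 1  {7,9,10} 3  {8,9,10} 3
  4 to go: {5,6,8,9} 1  {6,8,9,10} 4  {7,8,9,10} 6
  5 to go: {4,5,6,8,9} 1  {5,6,8,9,10} 5  {6,7,8,9,10} 10
  6 to go: {3,4,5,6,8,9} 1  {4,5,6,8,9,10} 6  {5,6,7,8,9,10} 15
  7 to go: {2,3,4,5,6,8,9} 1  {3,4,5,6,8,9,10} 7  {4,5,6,7,8,9,10} 21
  8 to go: {1,2,3,4,5,6,8,9} 1  {2,3,4,5,6,8,9,10} 8  {3,4,5,6,7,8,9,10} 28
  9 to go: {0,1,2,3,4,5,6,8,9} 1  {1,2,3,4,5,6,8,9,10} 9  {2,3,4,5,6,7,8,9,10} 36
  if 0:u drops first: 45 orders
  if 7:b drops first: 10 orders
heap linearizations: 55

55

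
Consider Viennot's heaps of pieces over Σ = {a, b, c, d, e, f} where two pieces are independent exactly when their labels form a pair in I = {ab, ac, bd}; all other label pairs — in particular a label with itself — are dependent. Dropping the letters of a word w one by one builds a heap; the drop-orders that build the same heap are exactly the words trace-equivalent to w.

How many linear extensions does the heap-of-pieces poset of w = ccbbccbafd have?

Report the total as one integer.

8

0(c) covers ∅
1(c) covers 0:c
2(b) covers 1:c
3(b) covers 2:b
4(c) covers 3:b
5(c) covers 4:c
6(b) covers 5:c
7(a) covers ∅
8(f) covers 6:b, 7:a
9(d) covers 8:f
floor of heap: 0:c, 7:a
completions by unplaced set U, small U first (add the entries for U minus each lowest piece of U):
  |U|=1: {9}:1
  |U|=2: {8,9}:1
  |U|=3: {6,8,9}:1  {7,8,9}:1
  |U|=4: {5,6,8,9}:1  {6,7,8,9}:2
  |U|=5: {4,5,6,8,9}:1  {5,6,7,8,9}:3
  |U|=6: {3,4,5,6,8,9}:1  {4,5,6,7,8,9}:4
  |U|=7: {2,3,4,5,6,8,9}:1  {3,4,5,6,7,8,9}:5
  |U|=8: {1,2,3,4,5,6,8,9}:1  {2,3,4,5,6,7,8,9}:6
  start at 0(c): 7
  start at 7(a): 1
sum over floor = 8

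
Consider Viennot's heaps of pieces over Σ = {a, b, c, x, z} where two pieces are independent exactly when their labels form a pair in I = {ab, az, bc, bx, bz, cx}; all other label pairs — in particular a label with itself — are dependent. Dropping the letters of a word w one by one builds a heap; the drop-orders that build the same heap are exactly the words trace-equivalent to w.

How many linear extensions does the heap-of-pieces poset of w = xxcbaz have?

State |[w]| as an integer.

drop 0:x onto floor
drop 1:x onto {0:x}
drop 2:c onto floor
drop 3:b onto floor
drop 4:a onto {1:x, 2:c}
drop 5:z onto {1:x, 2:c}
ground layer = {0:x, 2:c, 3:b}
drop-orders for the pieces not yet dropped (sum over which currently-grounded one goes next):
  1 to go: {3} 1  {4} 1  {5} 1
  2 to go: {3,4} 2  {3,5} 2  {4,5} 2
  3 to go: {1,4,5} 2  {2,4,5} 2  {3,4,5} 6
  4 to go: {0,1,4,5} 2  {1,2,4,5} 4  {1,3,4,5} 8  {2,3,4,5} 8
  if 0:x drops first: 20 orders
  if 2:c drops first: 10 orders
  if 3:b drops first: 6 orders
heap linearizations: 36

36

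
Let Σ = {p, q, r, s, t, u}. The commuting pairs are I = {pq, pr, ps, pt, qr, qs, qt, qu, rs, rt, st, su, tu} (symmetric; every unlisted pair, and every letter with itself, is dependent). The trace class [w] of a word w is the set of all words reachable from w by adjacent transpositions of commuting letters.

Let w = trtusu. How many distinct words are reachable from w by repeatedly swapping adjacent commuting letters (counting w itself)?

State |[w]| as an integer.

0(t) covers ∅
1(r) covers ∅
2(t) covers 0:t
3(u) covers 1:r
4(s) covers ∅
5(u) covers 3:u
floor of heap: 0:t, 1:r, 4:s
completions by unplaced set U, small U first (add the entries for U minus each lowest piece of U):
  |U|=1: {2}:1  {4}:1  {5}:1
  |U|=2: {0,2}:1  {2,4}:2  {2,5}:2  {3,5}:1  {4,5}:2
  |U|=3: {0,2,4}:3  {0,2,5}:3  {1,3,5}:1  {2,3,5}:3  {2,4,5}:6  {3,4,5}:3
  |U|=4: {0,2,3,5}:6  {0,2,4,5}:12  {1,2,3,5}:4  {1,3,4,5}:4  {2,3,4,5}:12
  start at 0(t): 20
  start at 1(r): 30
  start at 4(s): 10
sum over floor = 60

60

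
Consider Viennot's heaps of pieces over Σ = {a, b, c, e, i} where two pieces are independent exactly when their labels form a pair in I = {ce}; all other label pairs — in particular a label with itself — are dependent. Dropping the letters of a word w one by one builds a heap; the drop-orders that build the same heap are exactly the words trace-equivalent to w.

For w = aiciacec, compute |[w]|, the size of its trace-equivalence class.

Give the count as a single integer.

3

0(a) covers ∅
1(i) covers 0:a
2(c) covers 1:i
3(i) covers 2:c
4(a) covers 3:i
5(c) covers 4:a
6(e) covers 4:a
7(c) covers 5:c
floor of heap: 0:a
completions by unplaced set U, small U first (add the entries for U minus each lowest piece of U):
  |U|=1: {6}:1  {7}:1
  |U|=2: {5,7}:1  {6,7}:2
  |U|=3: {5,6,7}:3
  |U|=4: {4,5,6,7}:3
  |U|=5: {3,4,5,6,7}:3
  |U|=6: {2,3,4,5,6,7}:3
  start at 0(a): 3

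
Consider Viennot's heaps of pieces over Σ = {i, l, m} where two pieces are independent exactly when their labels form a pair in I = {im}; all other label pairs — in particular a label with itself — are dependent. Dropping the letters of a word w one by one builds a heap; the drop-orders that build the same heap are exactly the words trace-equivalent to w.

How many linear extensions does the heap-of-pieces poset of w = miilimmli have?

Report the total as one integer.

9

piece 0:m — minimal
piece 1:i — minimal
piece 2:i rests on {1:i}
piece 3:l rests on {0:m, 2:i}
piece 4:i rests on {3:l}
piece 5:m rests on {3:l}
piece 6:m rests on {5:m}
piece 7:l rests on {4:i, 6:m}
piece 8:i rests on {7:l}
minimal pieces: {0:m, 1:i}
ways to finish when only these pieces remain (= sum over removing one remaining piece with nothing left below it):
  1 left: {8}→1
  2 left: {7,8}→1
  3 left: {4,7,8}→1  {6,7,8}→1
  4 left: {4,6,7,8}→2  {5,6,7,8}→1
  5 left: {4,5,6,7,8}→3
  6 left: {3,4,5,6,7,8}→3
  7 left: {0,3,4,5,6,7,8}→3  {2,3,4,5,6,7,8}→3
  placing 0:m first → 3 extensions
  placing 1:i first → 6 extensions
total linear extensions = 9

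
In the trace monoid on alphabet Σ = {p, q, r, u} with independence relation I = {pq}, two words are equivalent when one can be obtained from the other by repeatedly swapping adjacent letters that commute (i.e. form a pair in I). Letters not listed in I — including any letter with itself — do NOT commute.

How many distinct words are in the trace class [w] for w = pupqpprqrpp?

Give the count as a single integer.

4

drop 0:p onto floor
drop 1:u onto {0:p}
drop 2:p onto {1:u}
drop 3:q onto {1:u}
drop 4:p onto {2:p}
drop 5:p onto {4:p}
drop 6:r onto {3:q, 5:p}
drop 7:q onto {6:r}
drop 8:r onto {7:q}
drop 9:p onto {8:r}
drop 10:p onto {9:p}
ground layer = {0:p}
drop-orders for the pieces not yet dropped (sum over which currently-grounded one goes next):
  1 to go: {10} 1
  2 to go: {9,10} 1
  3 to go: {8,9,10} 1
  4 to go: {7,8,9,10} 1
  5 to go: {6,7,8,9,10} 1
  6 to go: {3,6,7,8,9,10} 1  {5,6,7,8,9,10} 1
  7 to go: {3,5,6,7,8,9,10} 2  {4,5,6,7,8,9,10} 1
  8 to go: {2,4,5,6,7,8,9,10} 1  {3,4,5,6,7,8,9,10} 3
  9 to go: {2,3,4,5,6,7,8,9,10} 4
  if 0:p drops first: 4 orders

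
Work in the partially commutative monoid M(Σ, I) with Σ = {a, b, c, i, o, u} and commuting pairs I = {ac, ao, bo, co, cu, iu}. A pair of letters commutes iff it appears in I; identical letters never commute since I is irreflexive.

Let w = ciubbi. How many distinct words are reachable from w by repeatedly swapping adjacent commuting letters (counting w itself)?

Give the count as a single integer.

drop 0:c onto floor
drop 1:i onto {0:c}
drop 2:u onto floor
drop 3:b onto {1:i, 2:u}
drop 4:b onto {3:b}
drop 5:i onto {4:b}
ground layer = {0:c, 2:u}
drop-orders for the pieces not yet dropped (sum over which currently-grounded one goes next):
  1 to go: {5} 1
  2 to go: {4,5} 1
  3 to go: {3,4,5} 1
  4 to go: {1,3,4,5} 1  {2,3,4,5} 1
  if 0:c drops first: 2 orders
  if 2:u drops first: 1 orders
heap linearizations: 3

3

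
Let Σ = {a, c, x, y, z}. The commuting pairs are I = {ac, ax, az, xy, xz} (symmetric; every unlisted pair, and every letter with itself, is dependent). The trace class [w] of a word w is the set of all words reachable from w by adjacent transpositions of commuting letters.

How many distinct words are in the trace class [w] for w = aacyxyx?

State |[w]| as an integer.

0(a) covers ∅
1(a) covers 0:a
2(c) covers ∅
3(y) covers 1:a, 2:c
4(x) covers 2:c
5(y) covers 3:y
6(x) covers 4:x
floor of heap: 0:a, 2:c
completions by unplaced set U, small U first (add the entries for U minus each lowest piece of U):
  |U|=1: {5}:1  {6}:1
  |U|=2: {3,5}:1  {4,6}:1  {5,6}:2
  |U|=3: {1,3,5}:1  {3,5,6}:3  {4,5,6}:3
  |U|=4: {0,1,3,5}:1  {1,3,5,6}:4  {3,4,5,6}:6
  |U|=5: {0,1,3,5,6}:5  {1,3,4,5,6}:10  {2,3,4,5,6}:6
  start at 0(a): 16
  start at 2(c): 15
sum over floor = 31

31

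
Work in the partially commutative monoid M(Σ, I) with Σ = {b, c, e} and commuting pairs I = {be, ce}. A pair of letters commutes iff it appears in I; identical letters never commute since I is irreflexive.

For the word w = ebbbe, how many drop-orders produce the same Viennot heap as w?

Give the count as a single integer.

10

0(e) covers ∅
1(b) covers ∅
2(b) covers 1:b
3(b) covers 2:b
4(e) covers 0:e
floor of heap: 0:e, 1:b
completions by unplaced set U, small U first (add the entries for U minus each lowest piece of U):
  |U|=1: {3}:1  {4}:1
  |U|=2: {0,4}:1  {2,3}:1  {3,4}:2
  |U|=3: {0,3,4}:3  {1,2,3}:1  {2,3,4}:3
  start at 0(e): 4
  start at 1(b): 6
sum over floor = 10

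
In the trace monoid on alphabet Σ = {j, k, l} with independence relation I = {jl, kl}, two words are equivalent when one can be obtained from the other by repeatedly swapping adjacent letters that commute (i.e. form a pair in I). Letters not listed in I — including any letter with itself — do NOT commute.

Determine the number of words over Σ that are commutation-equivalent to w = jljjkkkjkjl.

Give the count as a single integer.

55

piece 0:j — minimal
piece 1:l — minimal
piece 2:j rests on {0:j}
piece 3:j rests on {2:j}
piece 4:k rests on {3:j}
piece 5:k rests on {4:k}
piece 6:k rests on {5:k}
piece 7:j rests on {6:k}
piece 8:k rests on {7:j}
piece 9:j rests on {8:k}
piece 10:l rests on {1:l}
minimal pieces: {0:j, 1:l}
ways to finish when only these pieces remain (= sum over removing one remaining piece with nothing left below it):
  1 left: {9}→1  {10}→1
  2 left: {1,10}→1  {8,9}→1  {9,10}→2
  3 left: {1,9,10}→3  {7,8,9}→1  {8,9,10}→3
  4 left: {1,8,9,10}→6  {6,7,8,9}→1  {7,8,9,10}→4
  5 left: {1,7,8,9,10}→10  {5,6,7,8,9}→1  {6,7,8,9,10}→5
  6 left: {1,6,7,8,9,10}→15  {4,5,6,7,8,9}→1  {5,6,7,8,9,10}→6
  7 left: {1,5,6,7,8,9,10}→21  {3,4,5,6,7,8,9}→1  {4,5,6,7,8,9,10}→7
  8 left: {1,4,5,6,7,8,9,10}→28  {2,3,4,5,6,7,8,9}→1  {3,4,5,6,7,8,9,10}→8
  9 left: {0,2,3,4,5,6,7,8,9}→1  {1,3,4,5,6,7,8,9,10}→36  {2,3,4,5,6,7,8,9,10}→9
  placing 0:j first → 45 extensions
  placing 1:l first → 10 extensions
total linear extensions = 55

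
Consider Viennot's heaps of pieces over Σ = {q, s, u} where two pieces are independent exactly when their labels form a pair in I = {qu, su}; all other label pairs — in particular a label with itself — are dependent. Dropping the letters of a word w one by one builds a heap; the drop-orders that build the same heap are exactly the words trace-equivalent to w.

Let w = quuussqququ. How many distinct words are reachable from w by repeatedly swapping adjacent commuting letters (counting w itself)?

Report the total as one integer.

462

#0=q has no predecessor
#1=u has no predecessor
#2=u depends on [1:u]
#3=u depends on [2:u]
#4=s depends on [0:q]
#5=s depends on [4:s]
#6=q depends on [5:s]
#7=q depends on [6:q]
#8=u depends on [3:u]
#9=q depends on [7:q]
#10=u depends on [8:u]
sources: [0:q, 1:u]
N(rest) = Σ N(rest − s) over sources s of rest; N(one piece) = 1:
  size 1 → [9]=1  [10]=1
  size 2 → [7,9]=1  [8,10]=1  [9,10]=2
  size 3 → [3,8,10]=1  [6,7,9]=1  [7,9,10]=3  [8,9,10]=3
  size 4 → [2,3,8,10]=1  [3,8,9,10]=4  [5,6,7,9]=1  [6,7,9,10]=4  [7,8,9,10]=6
  size 5 → [1,2,3,8,10]=1  [2,3,8,9,10]=5  [3,7,8,9,10]=10  [4,5,6,7,9]=1  [5,6,7,9,10]=5  [6,7,8,9,10]=10
  size 6 → [0,4,5,6,7,9]=1  [1,2,3,8,9,10]=6  [2,3,7,8,9,10]=15  [3,6,7,8,9,10]=20  [4,5,6,7,9,10]=6  [5,6,7,8,9,10]=15
  size 7 → [0,4,5,6,7,9,10]=7  [1,2,3,7,8,9,10]=21  [2,3,6,7,8,9,10]=35  [3,5,6,7,8,9,10]=35  [4,5,6,7,8,9,10]=21
  size 8 → [0,4,5,6,7,8,9,10]=28  [1,2,3,6,7,8,9,10]=56  [2,3,5,6,7,8,9,10]=70  [3,4,5,6,7,8,9,10]=56
  size 9 → [0,3,4,5,6,7,8,9,10]=84  [1,2,3,5,6,7,8,9,10]=126  [2,3,4,5,6,7,8,9,10]=126
  first=0(q) contributes 252
  first=1(u) contributes 210
|[w]| = 462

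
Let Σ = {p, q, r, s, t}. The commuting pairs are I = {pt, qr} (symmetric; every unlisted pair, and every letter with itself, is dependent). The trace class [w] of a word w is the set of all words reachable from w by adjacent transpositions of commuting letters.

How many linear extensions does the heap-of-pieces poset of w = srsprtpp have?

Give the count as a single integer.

3

drop 0:s onto floor
drop 1:r onto {0:s}
drop 2:s onto {1:r}
drop 3:p onto {2:s}
drop 4:r onto {3:p}
drop 5:t onto {4:r}
drop 6:p onto {4:r}
drop 7:p onto {6:p}
ground layer = {0:s}
drop-orders for the pieces not yet dropped (sum over which currently-grounded one goes next):
  1 to go: {5} 1  {7} 1
  2 to go: {5,7} 2  {6,7} 1
  3 to go: {5,6,7} 3
  4 to go: {4,5,6,7} 3
  5 to go: {3,4,5,6,7} 3
  6 to go: {2,3,4,5,6,7} 3
  if 0:s drops first: 3 orders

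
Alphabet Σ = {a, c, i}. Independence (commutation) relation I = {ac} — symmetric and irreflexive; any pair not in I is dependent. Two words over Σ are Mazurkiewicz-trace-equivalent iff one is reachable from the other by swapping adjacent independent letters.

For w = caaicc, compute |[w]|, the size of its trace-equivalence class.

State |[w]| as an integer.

3

#0=c has no predecessor
#1=a has no predecessor
#2=a depends on [1:a]
#3=i depends on [0:c, 2:a]
#4=c depends on [3:i]
#5=c depends on [4:c]
sources: [0:c, 1:a]
N(rest) = Σ N(rest − s) over sources s of rest; N(one piece) = 1:
  size 1 → [5]=1
  size 2 → [4,5]=1
  size 3 → [3,4,5]=1
  size 4 → [0,3,4,5]=1  [2,3,4,5]=1
  first=0(c) contributes 1
  first=1(a) contributes 2
|[w]| = 3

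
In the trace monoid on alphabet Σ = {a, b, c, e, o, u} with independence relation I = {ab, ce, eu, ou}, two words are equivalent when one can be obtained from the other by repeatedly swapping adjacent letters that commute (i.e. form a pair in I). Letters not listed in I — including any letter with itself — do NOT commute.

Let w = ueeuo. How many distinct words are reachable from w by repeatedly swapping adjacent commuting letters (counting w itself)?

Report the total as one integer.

drop 0:u onto floor
drop 1:e onto floor
drop 2:e onto {1:e}
drop 3:u onto {0:u}
drop 4:o onto {2:e}
ground layer = {0:u, 1:e}
drop-orders for the pieces not yet dropped (sum over which currently-grounded one goes next):
  1 to go: {3} 1  {4} 1
  2 to go: {0,3} 1  {2,4} 1  {3,4} 2
  3 to go: {0,3,4} 3  {1,2,4} 1  {2,3,4} 3
  if 0:u drops first: 4 orders
  if 1:e drops first: 6 orders
heap linearizations: 10

10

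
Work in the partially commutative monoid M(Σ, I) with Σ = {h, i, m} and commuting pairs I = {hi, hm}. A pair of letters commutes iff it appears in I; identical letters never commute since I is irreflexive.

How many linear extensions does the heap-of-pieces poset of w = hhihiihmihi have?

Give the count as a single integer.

462

0(h) covers ∅
1(h) covers 0:h
2(i) covers ∅
3(h) covers 1:h
4(i) covers 2:i
5(i) covers 4:i
6(h) covers 3:h
7(m) covers 5:i
8(i) covers 7:m
9(h) covers 6:h
10(i) covers 8:i
floor of heap: 0:h, 2:i
completions by unplaced set U, small U first (add the entries for U minus each lowest piece of U):
  |U|=1: {9}:1  {10}:1
  |U|=2: {6,9}:1  {8,10}:1  {9,10}:2
  |U|=3: {3,6,9}:1  {6,9,10}:3  {7,8,10}:1  {8,9,10}:3
  |U|=4: {1,3,6,9}:1  {3,6,9,10}:4  {5,7,8,10}:1  {6,8,9,10}:6  {7,8,9,10}:4
  |U|=5: {0,1,3,6,9}:1  {1,3,6,9,10}:5  {3,6,8,9,10}:10  {4,5,7,8,10}:1  {5,7,8,9,10}:5  {6,7,8,9,10}:10
  |U|=6: {0,1,3,6,9,10}:6  {1,3,6,8,9,10}:15  {2,4,5,7,8,10}:1  {3,6,7,8,9,10}:20  {4,5,7,8,9,10}:6  {5,6,7,8,9,10}:15
  |U|=7: {0,1,3,6,8,9,10}:21  {1,3,6,7,8,9,10}:35  {2,4,5,7,8,9,10}:7  {3,5,6,7,8,9,10}:35  {4,5,6,7,8,9,10}:21
  |U|=8: {0,1,3,6,7,8,9,10}:56  {1,3,5,6,7,8,9,10}:70  {2,4,5,6,7,8,9,10}:28  {3,4,5,6,7,8,9,10}:56
  |U|=9: {0,1,3,5,6,7,8,9,10}:126  {1,3,4,5,6,7,8,9,10}:126  {2,3,4,5,6,7,8,9,10}:84
  start at 0(h): 210
  start at 2(i): 252
sum over floor = 462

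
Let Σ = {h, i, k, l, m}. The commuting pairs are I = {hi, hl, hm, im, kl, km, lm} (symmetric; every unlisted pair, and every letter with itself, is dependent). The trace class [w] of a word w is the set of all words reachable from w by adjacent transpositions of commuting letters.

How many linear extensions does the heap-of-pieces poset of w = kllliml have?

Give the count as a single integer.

28

#0=k has no predecessor
#1=l has no predecessor
#2=l depends on [1:l]
#3=l depends on [2:l]
#4=i depends on [0:k, 3:l]
#5=m has no predecessor
#6=l depends on [4:i]
sources: [0:k, 1:l, 5:m]
N(rest) = Σ N(rest − s) over sources s of rest; N(one piece) = 1:
  size 1 → [5]=1  [6]=1
  size 2 → [4,6]=1  [5,6]=2
  size 3 → [0,4,6]=1  [3,4,6]=1  [4,5,6]=3
  size 4 → [0,3,4,6]=2  [0,4,5,6]=4  [2,3,4,6]=1  [3,4,5,6]=4
  size 5 → [0,2,3,4,6]=3  [0,3,4,5,6]=10  [1,2,3,4,6]=1  [2,3,4,5,6]=5
  first=0(k) contributes 6
  first=1(l) contributes 18
  first=5(m) contributes 4
|[w]| = 28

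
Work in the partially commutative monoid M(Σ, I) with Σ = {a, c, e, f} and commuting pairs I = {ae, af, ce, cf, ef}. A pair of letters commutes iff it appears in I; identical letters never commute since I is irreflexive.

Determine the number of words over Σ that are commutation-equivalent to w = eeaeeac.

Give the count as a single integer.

35

0(e) covers ∅
1(e) covers 0:e
2(a) covers ∅
3(e) covers 1:e
4(e) covers 3:e
5(a) covers 2:a
6(c) covers 5:a
floor of heap: 0:e, 2:a
completions by unplaced set U, small U first (add the entries for U minus each lowest piece of U):
  |U|=1: {4}:1  {6}:1
  |U|=2: {3,4}:1  {4,6}:2  {5,6}:1
  |U|=3: {1,3,4}:1  {2,5,6}:1  {3,4,6}:3  {4,5,6}:3
  |U|=4: {0,1,3,4}:1  {1,3,4,6}:4  {2,4,5,6}:4  {3,4,5,6}:6
  |U|=5: {0,1,3,4,6}:5  {1,3,4,5,6}:10  {2,3,4,5,6}:10
  start at 0(e): 20
  start at 2(a): 15
sum over floor = 35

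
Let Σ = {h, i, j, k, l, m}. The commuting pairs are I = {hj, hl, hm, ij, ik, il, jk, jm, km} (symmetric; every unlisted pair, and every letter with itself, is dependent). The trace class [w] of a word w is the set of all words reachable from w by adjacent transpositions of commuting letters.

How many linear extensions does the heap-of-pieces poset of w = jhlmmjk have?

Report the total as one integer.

54

0(j) covers ∅
1(h) covers ∅
2(l) covers 0:j
3(m) covers 2:l
4(m) covers 3:m
5(j) covers 2:l
6(k) covers 1:h, 2:l
floor of heap: 0:j, 1:h
completions by unplaced set U, small U first (add the entries for U minus each lowest piece of U):
  |U|=1: {4}:1  {5}:1  {6}:1
  |U|=2: {1,6}:1  {3,4}:1  {4,5}:2  {4,6}:2  {5,6}:2
  |U|=3: {1,4,6}:3  {1,5,6}:3  {3,4,5}:3  {3,4,6}:3  {4,5,6}:6
  |U|=4: {1,3,4,6}:6  {1,4,5,6}:12  {3,4,5,6}:12
  |U|=5: {1,3,4,5,6}:30  {2,3,4,5,6}:12
  start at 0(j): 42
  start at 1(h): 12
sum over floor = 54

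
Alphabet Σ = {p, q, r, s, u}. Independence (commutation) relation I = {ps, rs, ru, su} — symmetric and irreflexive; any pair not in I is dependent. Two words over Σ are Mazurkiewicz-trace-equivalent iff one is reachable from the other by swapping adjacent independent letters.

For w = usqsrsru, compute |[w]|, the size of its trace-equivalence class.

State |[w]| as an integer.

60

drop 0:u onto floor
drop 1:s onto floor
drop 2:q onto {0:u, 1:s}
drop 3:s onto {2:q}
drop 4:r onto {2:q}
drop 5:s onto {3:s}
drop 6:r onto {4:r}
drop 7:u onto {2:q}
ground layer = {0:u, 1:s}
drop-orders for the pieces not yet dropped (sum over which currently-grounded one goes next):
  1 to go: {5} 1  {6} 1  {7} 1
  2 to go: {3,5} 1  {4,6} 1  {5,6} 2  {5,7} 2  {6,7} 2
  3 to go: {3,5,6} 3  {3,5,7} 3  {4,5,6} 3  {4,6,7} 3  {5,6,7} 6
  4 to go: {3,4,5,6} 6  {3,5,6,7} 12  {4,5,6,7} 12
  5 to go: {3,4,5,6,7} 30
  6 to go: {2,3,4,5,6,7} 30
  if 0:u drops first: 30 orders
  if 1:s drops first: 30 orders
heap linearizations: 60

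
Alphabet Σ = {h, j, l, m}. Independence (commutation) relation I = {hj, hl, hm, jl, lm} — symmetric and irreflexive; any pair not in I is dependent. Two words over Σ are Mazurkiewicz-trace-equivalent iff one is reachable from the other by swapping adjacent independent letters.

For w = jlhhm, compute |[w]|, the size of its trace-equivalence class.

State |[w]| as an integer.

#0=j has no predecessor
#1=l has no predecessor
#2=h has no predecessor
#3=h depends on [2:h]
#4=m depends on [0:j]
sources: [0:j, 1:l, 2:h]
N(rest) = Σ N(rest − s) over sources s of rest; N(one piece) = 1:
  size 1 → [1]=1  [3]=1  [4]=1
  size 2 → [0,4]=1  [1,3]=2  [1,4]=2  [2,3]=1  [3,4]=2
  size 3 → [0,1,4]=3  [0,3,4]=3  [1,2,3]=3  [1,3,4]=6  [2,3,4]=3
  first=0(j) contributes 12
  first=1(l) contributes 6
  first=2(h) contributes 12
|[w]| = 30

30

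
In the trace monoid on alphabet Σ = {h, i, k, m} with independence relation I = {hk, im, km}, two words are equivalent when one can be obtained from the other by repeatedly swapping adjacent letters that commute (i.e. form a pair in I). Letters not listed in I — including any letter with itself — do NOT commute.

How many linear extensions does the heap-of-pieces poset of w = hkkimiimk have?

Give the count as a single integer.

drop 0:h onto floor
drop 1:k onto floor
drop 2:k onto {1:k}
drop 3:i onto {0:h, 2:k}
drop 4:m onto {0:h}
drop 5:i onto {3:i}
drop 6:i onto {5:i}
drop 7:m onto {4:m}
drop 8:k onto {6:i}
ground layer = {0:h, 1:k}
drop-orders for the pieces not yet dropped (sum over which currently-grounded one goes next):
  1 to go: {7} 1  {8} 1
  2 to go: {4,7} 1  {6,8} 1  {7,8} 2
  3 to go: {4,7,8} 3  {5,6,8} 1  {6,7,8} 3
  4 to go: {3,5,6,8} 1  {4,6,7,8} 6  {5,6,7,8} 4
  5 to go: {2,3,5,6,8} 1  {3,5,6,7,8} 5  {4,5,6,7,8} 10
  6 to go: {1,2,3,5,6,8} 1  {2,3,5,6,7,8} 6  {3,4,5,6,7,8} 15
  7 to go: {0,3,4,5,6,7,8} 15  {1,2,3,5,6,7,8} 7  {2,3,4,5,6,7,8} 21
  if 0:h drops first: 28 orders
  if 1:k drops first: 36 orders
heap linearizations: 64

64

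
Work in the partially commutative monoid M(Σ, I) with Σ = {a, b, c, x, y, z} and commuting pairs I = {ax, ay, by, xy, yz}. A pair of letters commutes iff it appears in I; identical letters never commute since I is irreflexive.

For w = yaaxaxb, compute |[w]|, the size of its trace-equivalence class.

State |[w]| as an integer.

piece 0:y — minimal
piece 1:a — minimal
piece 2:a rests on {1:a}
piece 3:x — minimal
piece 4:a rests on {2:a}
piece 5:x rests on {3:x}
piece 6:b rests on {4:a, 5:x}
minimal pieces: {0:y, 1:a, 3:x}
ways to finish when only these pieces remain (= sum over removing one remaining piece with nothing left below it):
  1 left: {0}→1  {6}→1
  2 left: {0,6}→2  {4,6}→1  {5,6}→1
  3 left: {0,4,6}→3  {0,5,6}→3  {2,4,6}→1  {3,5,6}→1  {4,5,6}→2
  4 left: {0,2,4,6}→4  {0,3,5,6}→4  {0,4,5,6}→8  {1,2,4,6}→1  {2,4,5,6}→3  {3,4,5,6}→3
  5 left: {0,1,2,4,6}→5  {0,2,4,5,6}→15  {0,3,4,5,6}→15  {1,2,4,5,6}→4  {2,3,4,5,6}→6
  placing 0:y first → 10 extensions
  placing 1:a first → 36 extensions
  placing 3:x first → 24 extensions
total linear extensions = 70

70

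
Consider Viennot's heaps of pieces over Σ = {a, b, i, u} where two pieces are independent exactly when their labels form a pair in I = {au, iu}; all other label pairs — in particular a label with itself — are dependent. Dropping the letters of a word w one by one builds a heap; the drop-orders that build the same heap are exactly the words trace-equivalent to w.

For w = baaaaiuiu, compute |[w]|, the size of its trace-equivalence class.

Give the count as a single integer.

drop 0:b onto floor
drop 1:a onto {0:b}
drop 2:a onto {1:a}
drop 3:a onto {2:a}
drop 4:a onto {3:a}
drop 5:i onto {4:a}
drop 6:u onto {0:b}
drop 7:i onto {5:i}
drop 8:u onto {6:u}
ground layer = {0:b}
drop-orders for the pieces not yet dropped (sum over which currently-grounded one goes next):
  1 to go: {7} 1  {8} 1
  2 to go: {5,7} 1  {6,8} 1  {7,8} 2
  3 to go: {4,5,7} 1  {5,7,8} 3  {6,7,8} 3
  4 to go: {3,4,5,7} 1  {4,5,7,8} 4  {5,6,7,8} 6
  5 to go: {2,3,4,5,7} 1  {3,4,5,7,8} 5  {4,5,6,7,8} 10
  6 to go: {1,2,3,4,5,7} 1  {2,3,4,5,7,8} 6  {3,4,5,6,7,8} 15
  7 to go: {1,2,3,4,5,7,8} 7  {2,3,4,5,6,7,8} 21
  if 0:b drops first: 28 orders

28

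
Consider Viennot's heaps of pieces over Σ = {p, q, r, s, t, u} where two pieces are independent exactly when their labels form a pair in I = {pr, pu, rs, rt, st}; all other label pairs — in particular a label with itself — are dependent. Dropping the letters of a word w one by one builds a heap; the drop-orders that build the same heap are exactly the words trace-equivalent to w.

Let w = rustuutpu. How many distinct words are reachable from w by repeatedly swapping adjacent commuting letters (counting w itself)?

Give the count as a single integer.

0(r) covers ∅
1(u) covers 0:r
2(s) covers 1:u
3(t) covers 1:u
4(u) covers 2:s, 3:t
5(u) covers 4:u
6(t) covers 5:u
7(p) covers 6:t
8(u) covers 6:t
floor of heap: 0:r
completions by unplaced set U, small U first (add the entries for U minus each lowest piece of U):
  |U|=1: {7}:1  {8}:1
  |U|=2: {7,8}:2
  |U|=3: {6,7,8}:2
  |U|=4: {5,6,7,8}:2
  |U|=5: {4,5,6,7,8}:2
  |U|=6: {2,4,5,6,7,8}:2  {3,4,5,6,7,8}:2
  |U|=7: {2,3,4,5,6,7,8}:4
  start at 0(r): 4

4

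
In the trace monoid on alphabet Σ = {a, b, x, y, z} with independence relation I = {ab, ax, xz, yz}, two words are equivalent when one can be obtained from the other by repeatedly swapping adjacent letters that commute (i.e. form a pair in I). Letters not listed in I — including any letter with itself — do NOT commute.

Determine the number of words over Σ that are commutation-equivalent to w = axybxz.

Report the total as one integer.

drop 0:a onto floor
drop 1:x onto floor
drop 2:y onto {0:a, 1:x}
drop 3:b onto {2:y}
drop 4:x onto {3:b}
drop 5:z onto {3:b}
ground layer = {0:a, 1:x}
drop-orders for the pieces not yet dropped (sum over which currently-grounded one goes next):
  1 to go: {4} 1  {5} 1
  2 to go: {4,5} 2
  3 to go: {3,4,5} 2
  4 to go: {2,3,4,5} 2
  if 0:a drops first: 2 orders
  if 1:x drops first: 2 orders
heap linearizations: 4

4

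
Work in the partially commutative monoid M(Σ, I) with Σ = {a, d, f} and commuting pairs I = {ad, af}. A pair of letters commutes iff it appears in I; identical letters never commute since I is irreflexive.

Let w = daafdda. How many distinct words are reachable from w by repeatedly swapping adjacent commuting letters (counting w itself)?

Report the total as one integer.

piece 0:d — minimal
piece 1:a — minimal
piece 2:a rests on {1:a}
piece 3:f rests on {0:d}
piece 4:d rests on {3:f}
piece 5:d rests on {4:d}
piece 6:a rests on {2:a}
minimal pieces: {0:d, 1:a}
ways to finish when only these pieces remain (= sum over removing one remaining piece with nothing left below it):
  1 left: {5}→1  {6}→1
  2 left: {2,6}→1  {4,5}→1  {5,6}→2
  3 left: {1,2,6}→1  {2,5,6}→3  {3,4,5}→1  {4,5,6}→3
  4 left: {0,3,4,5}→1  {1,2,5,6}→4  {2,4,5,6}→6  {3,4,5,6}→4
  5 left: {0,3,4,5,6}→5  {1,2,4,5,6}→10  {2,3,4,5,6}→10
  placing 0:d first → 20 extensions
  placing 1:a first → 15 extensions
total linear extensions = 35

35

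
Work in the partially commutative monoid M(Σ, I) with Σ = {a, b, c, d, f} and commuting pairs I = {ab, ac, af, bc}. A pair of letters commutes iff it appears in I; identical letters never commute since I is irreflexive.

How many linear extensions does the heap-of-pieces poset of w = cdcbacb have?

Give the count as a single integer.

30

0(c) covers ∅
1(d) covers 0:c
2(c) covers 1:d
3(b) covers 1:d
4(a) covers 1:d
5(c) covers 2:c
6(b) covers 3:b
floor of heap: 0:c
completions by unplaced set U, small U first (add the entries for U minus each lowest piece of U):
  |U|=1: {4}:1  {5}:1  {6}:1
  |U|=2: {2,5}:1  {3,6}:1  {4,5}:2  {4,6}:2  {5,6}:2
  |U|=3: {2,4,5}:3  {2,5,6}:3  {3,4,6}:3  {3,5,6}:3  {4,5,6}:6
  |U|=4: {2,3,5,6}:6  {2,4,5,6}:12  {3,4,5,6}:12
  |U|=5: {2,3,4,5,6}:30
  start at 0(c): 30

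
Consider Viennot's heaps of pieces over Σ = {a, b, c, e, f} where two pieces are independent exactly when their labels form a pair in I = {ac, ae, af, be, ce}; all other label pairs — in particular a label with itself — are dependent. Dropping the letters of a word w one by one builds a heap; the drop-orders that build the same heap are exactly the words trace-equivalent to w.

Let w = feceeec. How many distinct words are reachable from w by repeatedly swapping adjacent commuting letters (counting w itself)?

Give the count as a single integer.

piece 0:f — minimal
piece 1:e rests on {0:f}
piece 2:c rests on {0:f}
piece 3:e rests on {1:e}
piece 4:e rests on {3:e}
piece 5:e rests on {4:e}
piece 6:c rests on {2:c}
minimal pieces: {0:f}
ways to finish when only these pieces remain (= sum over removing one remaining piece with nothing left below it):
  1 left: {5}→1  {6}→1
  2 left: {2,6}→1  {4,5}→1  {5,6}→2
  3 left: {2,5,6}→3  {3,4,5}→1  {4,5,6}→3
  4 left: {1,3,4,5}→1  {2,4,5,6}→6  {3,4,5,6}→4
  5 left: {1,3,4,5,6}→5  {2,3,4,5,6}→10
  placing 0:f first → 15 extensions

15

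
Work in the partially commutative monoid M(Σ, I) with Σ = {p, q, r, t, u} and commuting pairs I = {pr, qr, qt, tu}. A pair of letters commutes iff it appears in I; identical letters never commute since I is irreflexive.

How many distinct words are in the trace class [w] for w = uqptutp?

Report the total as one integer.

3

piece 0:u — minimal
piece 1:q rests on {0:u}
piece 2:p rests on {1:q}
piece 3:t rests on {2:p}
piece 4:u rests on {2:p}
piece 5:t rests on {3:t}
piece 6:p rests on {4:u, 5:t}
minimal pieces: {0:u}
ways to finish when only these pieces remain (= sum over removing one remaining piece with nothing left below it):
  1 left: {6}→1
  2 left: {4,6}→1  {5,6}→1
  3 left: {3,5,6}→1  {4,5,6}→2
  4 left: {3,4,5,6}→3
  5 left: {2,3,4,5,6}→3
  placing 0:u first → 3 extensions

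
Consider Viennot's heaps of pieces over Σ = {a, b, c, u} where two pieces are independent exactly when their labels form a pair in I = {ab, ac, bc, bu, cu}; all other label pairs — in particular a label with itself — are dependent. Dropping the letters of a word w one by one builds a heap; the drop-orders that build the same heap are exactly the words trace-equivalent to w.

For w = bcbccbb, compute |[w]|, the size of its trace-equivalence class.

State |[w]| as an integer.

35

piece 0:b — minimal
piece 1:c — minimal
piece 2:b rests on {0:b}
piece 3:c rests on {1:c}
piece 4:c rests on {3:c}
piece 5:b rests on {2:b}
piece 6:b rests on {5:b}
minimal pieces: {0:b, 1:c}
ways to finish when only these pieces remain (= sum over removing one remaining piece with nothing left below it):
  1 left: {4}→1  {6}→1
  2 left: {3,4}→1  {4,6}→2  {5,6}→1
  3 left: {1,3,4}→1  {2,5,6}→1  {3,4,6}→3  {4,5,6}→3
  4 left: {0,2,5,6}→1  {1,3,4,6}→4  {2,4,5,6}→4  {3,4,5,6}→6
  5 left: {0,2,4,5,6}→5  {1,3,4,5,6}→10  {2,3,4,5,6}→10
  placing 0:b first → 20 extensions
  placing 1:c first → 15 extensions
total linear extensions = 35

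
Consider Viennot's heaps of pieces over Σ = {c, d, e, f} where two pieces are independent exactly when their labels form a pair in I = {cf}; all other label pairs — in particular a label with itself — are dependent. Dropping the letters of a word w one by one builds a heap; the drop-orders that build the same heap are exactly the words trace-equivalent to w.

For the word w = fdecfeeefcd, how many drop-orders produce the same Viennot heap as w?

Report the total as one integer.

0(f) covers ∅
1(d) covers 0:f
2(e) covers 1:d
3(c) covers 2:e
4(f) covers 2:e
5(e) covers 3:c, 4:f
6(e) covers 5:e
7(e) covers 6:e
8(f) covers 7:e
9(c) covers 7:e
10(d) covers 8:f, 9:c
floor of heap: 0:f
completions by unplaced set U, small U first (add the entries for U minus each lowest piece of U):
  |U|=1: {10}:1
  |U|=2: {8,10}:1  {9,10}:1
  |U|=3: {8,9,10}:2
  |U|=4: {7,8,9,10}:2
  |U|=5: {6,7,8,9,10}:2
  |U|=6: {5,6,7,8,9,10}:2
  |U|=7: {3,5,6,7,8,9,10}:2  {4,5,6,7,8,9,10}:2
  |U|=8: {3,4,5,6,7,8,9,10}:4
  |U|=9: {2,3,4,5,6,7,8,9,10}:4
  start at 0(f): 4

4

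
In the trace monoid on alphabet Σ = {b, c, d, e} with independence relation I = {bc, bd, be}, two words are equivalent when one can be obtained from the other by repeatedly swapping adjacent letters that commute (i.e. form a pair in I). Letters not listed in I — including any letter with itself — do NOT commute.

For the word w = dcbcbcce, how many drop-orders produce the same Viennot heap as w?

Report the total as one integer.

#0=d has no predecessor
#1=c depends on [0:d]
#2=b has no predecessor
#3=c depends on [1:c]
#4=b depends on [2:b]
#5=c depends on [3:c]
#6=c depends on [5:c]
#7=e depends on [6:c]
sources: [0:d, 2:b]
N(rest) = Σ N(rest − s) over sources s of rest; N(one piece) = 1:
  size 1 → [4]=1  [7]=1
  size 2 → [2,4]=1  [4,7]=2  [6,7]=1
  size 3 → [2,4,7]=3  [4,6,7]=3  [5,6,7]=1
  size 4 → [2,4,6,7]=6  [3,5,6,7]=1  [4,5,6,7]=4
  size 5 → [1,3,5,6,7]=1  [2,4,5,6,7]=10  [3,4,5,6,7]=5
  size 6 → [0,1,3,5,6,7]=1  [1,3,4,5,6,7]=6  [2,3,4,5,6,7]=15
  first=0(d) contributes 21
  first=2(b) contributes 7
|[w]| = 28

28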